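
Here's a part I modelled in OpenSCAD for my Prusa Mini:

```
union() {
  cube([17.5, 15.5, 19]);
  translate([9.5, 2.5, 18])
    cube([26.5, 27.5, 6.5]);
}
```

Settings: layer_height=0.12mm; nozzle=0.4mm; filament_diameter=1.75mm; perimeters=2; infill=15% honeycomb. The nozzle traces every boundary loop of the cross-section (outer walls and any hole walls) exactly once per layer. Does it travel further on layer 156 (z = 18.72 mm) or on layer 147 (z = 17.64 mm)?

Layer 156 (z = 18.72): the cube (footprint 17.5×15.5) is included at this height (perimeter 66.00 mm); the cube at (9.5, 2.5) (footprint 26.5×27.5) is included at this height (perimeter 108.00 mm); Taking the union: the regions partially overlap (shared area 104.00 mm²), so the edge portions inside another operand are dropped and the merged outline is re-measured after clipping — boundary = 132.00 mm. So its perimeter = 132.00 mm. Layer 147 (z = 17.64): the cube is present — its section is the full 17.5×15.5 rectangle (perimeter 66.00 mm); the cube at (9.5, 2.5) does not reach this height (z outside [18, 24.5]); Combining (union): only the 17.5×15.5 cube is present, so the union is just that shape — boundary = 66.00 mm. So its perimeter = 66.00 mm. Layer 156 is larger (132.00 vs 66.00 mm).

layer 156 (z = 18.72 mm)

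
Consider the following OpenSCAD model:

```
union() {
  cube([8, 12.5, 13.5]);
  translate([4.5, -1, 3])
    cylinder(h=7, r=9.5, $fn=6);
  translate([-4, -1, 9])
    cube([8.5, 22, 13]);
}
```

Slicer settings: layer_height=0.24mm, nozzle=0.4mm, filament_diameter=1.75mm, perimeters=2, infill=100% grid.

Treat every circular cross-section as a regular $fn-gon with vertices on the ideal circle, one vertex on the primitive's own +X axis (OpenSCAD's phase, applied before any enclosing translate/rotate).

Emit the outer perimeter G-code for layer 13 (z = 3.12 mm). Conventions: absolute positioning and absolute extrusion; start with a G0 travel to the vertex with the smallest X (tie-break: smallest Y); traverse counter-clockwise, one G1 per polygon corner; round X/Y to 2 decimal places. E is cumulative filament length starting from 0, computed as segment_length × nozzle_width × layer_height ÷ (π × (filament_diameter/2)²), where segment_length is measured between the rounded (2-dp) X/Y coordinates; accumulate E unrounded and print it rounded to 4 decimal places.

G0 X-5.00 Y-1.00 Z3.12
G1 X-0.25 Y-9.23 E0.3793
G1 X9.25 Y-9.23 E0.7584
G1 X14.00 Y-1.00 E1.1377
G1 X9.25 Y7.23 E1.5169
G1 X8.00 Y7.23 E1.5668
G1 X8.00 Y12.50 E1.7772
G1 X0.00 Y12.50 E2.0965
G1 X0.00 Y7.23 E2.3068
G1 X-0.25 Y7.23 E2.3168
G1 X-5.00 Y-1.00 E2.6960

At z = 3.12 mm: the cube (footprint 8×12.5) is included at this height; the r=9.5 cylinder at (4.5, -1) gives a regular 6-gon of circumradius 9.5 (constant along its height); the cube at (-4, -1) is not intersected at this z (z outside [9, 22]); Taking the union: the regions partially overlap (shared area 57.82 mm²), so overlapping operands fuse into one piece — 1 connected region. The outline is a single polygon with 10 vertices. Extrusion per mm of travel: 0.4 × 0.24 / (π × 0.875²) = 0.039912. Accumulating E over each segment gives final E = 2.6960.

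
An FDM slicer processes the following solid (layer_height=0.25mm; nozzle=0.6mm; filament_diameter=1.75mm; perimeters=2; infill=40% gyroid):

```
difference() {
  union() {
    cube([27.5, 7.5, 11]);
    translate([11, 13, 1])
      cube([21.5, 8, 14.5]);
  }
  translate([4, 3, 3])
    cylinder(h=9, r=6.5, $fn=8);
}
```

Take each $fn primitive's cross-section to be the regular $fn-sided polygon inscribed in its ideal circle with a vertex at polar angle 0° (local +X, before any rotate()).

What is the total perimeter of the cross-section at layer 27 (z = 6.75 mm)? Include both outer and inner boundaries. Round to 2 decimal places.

At z = 6.75 mm: the 27.5×7.5 cube contributes its full rectangle (perimeter 70.00 mm); the cube at (11, 13) (footprint 21.5×8) is included at this height (perimeter 59.00 mm); Taking the union: the 2 present regions are separate (no shared area or edge), so areas and boundary lengths simply add and each stays a separate island — boundary = 129.00 mm; the cylinder at (4, 3): section is a regular 8-gon, circumradius r=6.5 (perimeter = 2·8·6.500·sin(180°/8) = 39.80 mm); Subtracting the remaining from the first: starting from that combined region, the r=6.5 cylinder at (4, 3) partially overlaps it — only the 72.69 mm² overlap (of its 119.50 mm²) is removed, clipping the outline — boundary = 111.72 mm. Overall, the cross-section has 2 separate islands. Total boundary length (outer) = 111.72 mm.

111.72 mm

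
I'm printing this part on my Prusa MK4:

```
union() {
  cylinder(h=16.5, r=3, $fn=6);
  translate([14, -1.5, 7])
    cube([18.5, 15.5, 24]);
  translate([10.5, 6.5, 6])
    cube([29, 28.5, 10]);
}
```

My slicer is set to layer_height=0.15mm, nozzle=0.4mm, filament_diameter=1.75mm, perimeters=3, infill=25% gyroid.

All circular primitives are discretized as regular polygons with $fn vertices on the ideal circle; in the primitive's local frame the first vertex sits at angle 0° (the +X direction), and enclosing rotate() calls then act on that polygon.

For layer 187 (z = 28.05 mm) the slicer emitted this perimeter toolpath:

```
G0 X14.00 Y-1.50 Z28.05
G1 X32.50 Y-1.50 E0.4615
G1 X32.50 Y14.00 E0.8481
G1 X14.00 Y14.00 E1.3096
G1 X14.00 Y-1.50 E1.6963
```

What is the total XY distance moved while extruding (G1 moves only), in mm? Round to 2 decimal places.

Sum the Euclidean lengths of each G1 segment: total = 68.00 mm.

68.00 mm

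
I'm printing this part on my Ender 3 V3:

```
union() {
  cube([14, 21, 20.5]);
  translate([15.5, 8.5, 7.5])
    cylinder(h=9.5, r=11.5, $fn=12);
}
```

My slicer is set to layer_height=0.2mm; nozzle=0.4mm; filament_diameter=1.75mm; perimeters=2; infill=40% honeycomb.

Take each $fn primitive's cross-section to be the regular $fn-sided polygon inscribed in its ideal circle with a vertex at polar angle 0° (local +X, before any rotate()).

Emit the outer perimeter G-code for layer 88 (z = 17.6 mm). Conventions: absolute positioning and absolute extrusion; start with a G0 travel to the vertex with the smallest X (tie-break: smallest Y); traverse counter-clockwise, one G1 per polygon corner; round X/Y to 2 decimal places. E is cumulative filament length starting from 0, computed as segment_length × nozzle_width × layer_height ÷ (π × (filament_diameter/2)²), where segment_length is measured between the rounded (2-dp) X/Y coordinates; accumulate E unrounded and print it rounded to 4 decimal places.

G0 X0.00 Y0.00 Z17.60
G1 X14.00 Y0.00 E0.4656
G1 X14.00 Y21.00 E1.1641
G1 X0.00 Y21.00 E1.6297
G1 X0.00 Y0.00 E2.3282

At z = 17.6 mm: the cube (footprint 14×21) is included at this height; the cylinder at (15.5, 8.5) is not intersected at this z (z outside [7.5, 17]); Merging all regions: only the 14×21 cube is present, so the union is just that shape — 1 connected region. The outline is a single polygon with 4 vertices. Extrusion per mm of travel: 0.4 × 0.2 / (π × 0.875²) = 0.033260. Accumulating E over each segment gives final E = 2.3282.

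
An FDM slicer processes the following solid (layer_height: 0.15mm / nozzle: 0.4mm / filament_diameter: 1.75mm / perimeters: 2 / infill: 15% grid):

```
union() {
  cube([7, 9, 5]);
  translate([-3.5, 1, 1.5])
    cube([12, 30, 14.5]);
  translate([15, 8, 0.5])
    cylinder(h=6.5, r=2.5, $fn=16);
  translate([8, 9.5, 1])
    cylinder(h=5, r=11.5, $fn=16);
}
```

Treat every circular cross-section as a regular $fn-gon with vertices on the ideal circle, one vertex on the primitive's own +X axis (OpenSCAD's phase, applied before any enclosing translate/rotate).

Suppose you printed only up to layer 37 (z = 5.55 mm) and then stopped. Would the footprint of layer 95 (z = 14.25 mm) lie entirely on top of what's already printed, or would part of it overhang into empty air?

Compare the two slices. At z = 5.55: the cube is absent (z outside [0, 5]); the cube at (-3.5, 1) is present — its section is the full 12×30 rectangle (area 360.00 mm²); the r=2.5 cylinder at (15, 8) gives a regular 16-gon of circumradius 2.5 (constant along its height) (area = (16/2)·2.500²·sin(360°/16) = 19.13 mm²); the r=11.5 cylinder at (8, 9.5) contributes a regular 16-gon of circumradius 11.5 (area = (16/2)·11.500²·sin(360°/16) = 404.88 mm²); Combining (union): the regions partially overlap — summed areas 784.01 mm² minus the doubly-counted overlap 216.89 mm² gives 567.12 mm² — area = 567.12 mm². At z = 14.25: the cube is absent (z outside [0, 5]); the cube at (-3.5, 1) is present — its section is the full 12×30 rectangle (area 360.00 mm²); the cylinder at (15, 8) is not intersected at this z (z outside [0.5, 7]); the cylinder at (8, 9.5) does not reach this height (z outside [1, 6]); Combining (union): only the 12×30 cube at (-3.5, 1) is present, so the union is just that shape — area = 360.00 mm². Checking containment: the cross-section at z = 14.25 is a subset of the cross-section at z = 5.55.

entirely on top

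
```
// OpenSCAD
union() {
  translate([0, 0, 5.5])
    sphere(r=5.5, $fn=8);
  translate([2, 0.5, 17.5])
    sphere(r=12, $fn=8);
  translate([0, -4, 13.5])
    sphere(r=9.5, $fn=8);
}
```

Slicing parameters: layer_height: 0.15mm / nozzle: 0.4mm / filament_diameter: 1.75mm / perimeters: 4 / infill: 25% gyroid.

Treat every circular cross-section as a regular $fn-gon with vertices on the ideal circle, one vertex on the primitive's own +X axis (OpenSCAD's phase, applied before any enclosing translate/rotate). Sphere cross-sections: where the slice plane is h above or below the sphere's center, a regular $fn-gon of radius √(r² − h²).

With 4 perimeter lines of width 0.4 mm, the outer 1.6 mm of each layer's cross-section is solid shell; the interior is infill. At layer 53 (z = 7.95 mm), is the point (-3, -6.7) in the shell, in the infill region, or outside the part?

At z = 7.95 mm: the r=5.5 sphere slices to a regular 8-gon of circumradius 4.924 (√(r²−h²) with h=2.45 from center); the r=12 sphere at (2, 0.5) contributes a regular 8-gon of circumradius √(12²−9.55²) = 7.266; the sphere at (0, -4): section is a regular 8-gon, circumradius = √(r²−h²) = √(9.5²−5.55²) = 7.710; Merging all regions: the regions partially overlap (shared area 158.62 mm²), so overlapping operands fuse into one piece — 1 connected region. Overall, the cross-section is a single solid region. The nearest boundary edge runs (-5.45, -9.45)→(-7.71, -4.00); distance from the point to it = 3.32 mm. The point is inside the cross-section and 3.32 mm from the nearest boundary — more than the 1.6 mm shell width (4 × 0.4), so it's in the infill interior.

infill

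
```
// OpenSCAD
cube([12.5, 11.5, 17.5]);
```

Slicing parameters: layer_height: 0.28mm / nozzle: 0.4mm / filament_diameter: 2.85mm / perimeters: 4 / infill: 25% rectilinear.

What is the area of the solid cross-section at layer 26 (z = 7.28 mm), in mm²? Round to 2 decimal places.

At z = 7.28 mm: the cube is present — its section is the full 12.5×11.5 rectangle (area 143.75 mm²). Overall, the cross-section is a single solid region. Net area = 143.75 mm².

143.75 mm²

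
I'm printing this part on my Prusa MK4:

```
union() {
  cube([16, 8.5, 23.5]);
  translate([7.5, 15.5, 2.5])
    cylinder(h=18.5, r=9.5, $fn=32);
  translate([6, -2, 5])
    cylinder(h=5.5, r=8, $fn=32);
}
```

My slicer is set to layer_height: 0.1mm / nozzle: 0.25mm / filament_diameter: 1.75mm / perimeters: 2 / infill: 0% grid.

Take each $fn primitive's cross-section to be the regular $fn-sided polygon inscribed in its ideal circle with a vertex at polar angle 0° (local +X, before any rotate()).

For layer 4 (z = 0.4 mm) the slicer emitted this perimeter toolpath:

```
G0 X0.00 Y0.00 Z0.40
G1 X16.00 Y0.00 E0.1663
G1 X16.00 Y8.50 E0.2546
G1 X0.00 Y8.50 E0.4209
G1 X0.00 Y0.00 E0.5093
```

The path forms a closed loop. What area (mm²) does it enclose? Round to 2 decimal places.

136.00 mm²

Apply the shoelace formula to the sequence of (X, Y) vertices; enclosed area = 136.00 mm².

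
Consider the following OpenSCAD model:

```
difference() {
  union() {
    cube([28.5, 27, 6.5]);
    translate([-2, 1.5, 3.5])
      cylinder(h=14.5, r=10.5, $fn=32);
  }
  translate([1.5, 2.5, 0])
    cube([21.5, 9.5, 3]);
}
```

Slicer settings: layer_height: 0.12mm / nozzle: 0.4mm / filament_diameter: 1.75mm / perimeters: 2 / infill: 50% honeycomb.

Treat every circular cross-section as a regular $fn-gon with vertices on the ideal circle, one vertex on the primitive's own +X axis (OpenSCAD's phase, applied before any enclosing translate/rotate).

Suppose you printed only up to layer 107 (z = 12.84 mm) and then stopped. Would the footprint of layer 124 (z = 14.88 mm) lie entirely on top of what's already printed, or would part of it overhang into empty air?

Compare the two slices. At z = 12.84: the cube is not intersected at this z (z outside [0, 6.5]); the cylinder at (-2, 1.5): section is a regular 32-gon, circumradius r=10.5 (area = (32/2)·10.500²·sin(360°/32) = 344.14 mm²); Merging all regions: only the r=10.5 cylinder at (-2, 1.5) is present, so the union is just that shape — area = 344.14 mm²; the cube at (1.5, 2.5) does not reach this height (z outside [0, 3]); Subtracting the remaining from the first: none of the subtracted shapes is present at this height, so the result so far is unchanged — area = 344.14 mm². At z = 14.88: the cube is not intersected at this z (z outside [0, 6.5]); the cylinder at (-2, 1.5): section is a regular 32-gon, circumradius r=10.5 (area = (32/2)·10.500²·sin(360°/32) = 344.14 mm²); Taking the union: only the r=10.5 cylinder at (-2, 1.5) is present, so the union is just that shape — area = 344.14 mm²; the cube at (1.5, 2.5) does not reach this height (z outside [0, 3]); After the difference (first − rest): none of the subtracted shapes is present at this height, so that combined region is unchanged — area = 344.14 mm². Checking containment: the cross-section at z = 14.88 is a subset of the cross-section at z = 12.84.

entirely on top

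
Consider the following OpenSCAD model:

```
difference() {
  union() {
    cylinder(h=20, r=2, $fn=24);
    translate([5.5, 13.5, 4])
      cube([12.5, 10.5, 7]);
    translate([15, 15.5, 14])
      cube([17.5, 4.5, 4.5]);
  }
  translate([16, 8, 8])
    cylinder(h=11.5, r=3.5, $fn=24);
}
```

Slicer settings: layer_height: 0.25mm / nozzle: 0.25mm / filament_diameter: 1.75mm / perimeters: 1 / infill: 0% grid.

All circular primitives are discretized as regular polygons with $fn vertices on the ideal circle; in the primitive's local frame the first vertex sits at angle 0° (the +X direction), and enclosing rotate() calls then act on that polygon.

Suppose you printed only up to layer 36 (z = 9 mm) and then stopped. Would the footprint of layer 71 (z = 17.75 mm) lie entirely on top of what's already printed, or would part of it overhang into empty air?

Compare the two slices. At z = 9: the r=2 cylinder gives a regular 24-gon of circumradius 2 (constant along its height) (area = (24/2)·2.000²·sin(360°/24) = 12.42 mm²); the 12.5×10.5 cube at (5.5, 13.5) contributes its full rectangle (area 131.25 mm²); the cube at (15, 15.5) does not reach this height (z outside [14, 18.5]); Taking the union: the 2 present regions are separate (no shared area or edge), so areas and boundary lengths simply add and each stays a separate island — area = 143.67 mm²; the cylinder at (16, 8): section is a regular 24-gon, circumradius r=3.5 (area = (24/2)·3.500²·sin(360°/24) = 38.05 mm²); After the difference (first − rest): starting from that combined region (143.67 mm²), the r=3.5 cylinder at (16, 8) misses the remaining region (no effect) — area = 143.67 mm². At z = 17.75: the r=2 cylinder contributes a regular 24-gon of circumradius 2 (area = (24/2)·2.000²·sin(360°/24) = 12.42 mm²); the cube at (5.5, 13.5) does not reach this height (z outside [4, 11]); the cube at (15, 15.5) is present — its section is the full 17.5×4.5 rectangle (area 78.75 mm²); Merging all regions: the 2 present regions are separate (no shared area or edge), so areas and boundary lengths simply add and each stays a separate island — area = 91.17 mm²; the cylinder at (16, 8): section is a regular 24-gon, circumradius r=3.5 (area = (24/2)·3.500²·sin(360°/24) = 38.05 mm²); After the difference (first − rest): starting from that combined region (91.17 mm²), the r=3.5 cylinder at (16, 8) misses the remaining region (no effect) — area = 91.17 mm². Checking containment: at z = 17.75 the cross-section extends beyond the z = 9 cross-section by about 65.25 mm².

part overhangs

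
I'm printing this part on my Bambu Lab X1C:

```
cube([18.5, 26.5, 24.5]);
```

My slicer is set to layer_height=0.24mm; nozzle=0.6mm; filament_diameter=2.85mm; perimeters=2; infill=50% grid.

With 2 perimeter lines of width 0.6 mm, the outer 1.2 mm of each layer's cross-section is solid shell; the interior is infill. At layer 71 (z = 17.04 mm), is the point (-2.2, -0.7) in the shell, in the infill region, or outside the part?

outside

At z = 17.04 mm: the cube (footprint 18.5×26.5) is included at this height. Overall, the cross-section is a single solid region. The nearest boundary edge runs (0.00, 0.00)→(18.50, 0.00); distance from the point to it = 2.31 mm. The point is not inside any of the regions above, so it lies outside the cross-section (2.31 mm from the nearest boundary).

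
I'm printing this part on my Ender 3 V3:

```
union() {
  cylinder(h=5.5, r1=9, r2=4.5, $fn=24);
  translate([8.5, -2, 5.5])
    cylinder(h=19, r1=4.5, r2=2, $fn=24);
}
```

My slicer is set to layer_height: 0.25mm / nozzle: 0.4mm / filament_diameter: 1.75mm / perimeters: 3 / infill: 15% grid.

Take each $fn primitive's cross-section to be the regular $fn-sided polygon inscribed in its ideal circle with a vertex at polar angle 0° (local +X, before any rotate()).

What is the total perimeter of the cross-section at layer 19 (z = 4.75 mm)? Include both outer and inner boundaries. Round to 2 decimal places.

32.04 mm

At z = 4.75 mm: the cone: at t=0.864 of its height the radius interpolates to r₁+(r₂−r₁)t = 5.114, giving a regular 24-gon of that circumradius (perimeter = 2·24·5.114·sin(180°/24) = 32.04 mm); the cone at (8.5, -2) does not reach this height (z outside [5.5, 24.5]); Merging all regions: only the cone is present, so the union is just that shape — boundary = 32.04 mm. Overall, the cross-section is a single solid region. Total boundary length (outer) = 32.04 mm.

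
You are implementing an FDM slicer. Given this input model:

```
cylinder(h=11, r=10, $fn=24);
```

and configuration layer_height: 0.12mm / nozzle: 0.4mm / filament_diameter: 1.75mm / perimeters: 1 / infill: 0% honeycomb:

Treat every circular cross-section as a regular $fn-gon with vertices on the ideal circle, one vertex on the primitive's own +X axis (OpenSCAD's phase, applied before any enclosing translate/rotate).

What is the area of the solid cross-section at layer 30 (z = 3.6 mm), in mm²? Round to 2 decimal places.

310.58 mm²

At z = 3.6 mm: the r=10 cylinder contributes a regular 24-gon of circumradius 10 (area = (24/2)·10.000²·sin(360°/24) = 310.58 mm²). Overall, the cross-section is a single solid region. Net area = 310.58 mm².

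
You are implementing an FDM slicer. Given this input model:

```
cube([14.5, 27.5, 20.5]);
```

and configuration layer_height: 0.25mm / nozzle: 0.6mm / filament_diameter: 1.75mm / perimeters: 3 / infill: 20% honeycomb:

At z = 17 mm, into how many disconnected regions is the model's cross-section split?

1

At z = 17 mm: the cube is present — its section is the full 14.5×27.5 rectangle. The result has 1 disconnected region.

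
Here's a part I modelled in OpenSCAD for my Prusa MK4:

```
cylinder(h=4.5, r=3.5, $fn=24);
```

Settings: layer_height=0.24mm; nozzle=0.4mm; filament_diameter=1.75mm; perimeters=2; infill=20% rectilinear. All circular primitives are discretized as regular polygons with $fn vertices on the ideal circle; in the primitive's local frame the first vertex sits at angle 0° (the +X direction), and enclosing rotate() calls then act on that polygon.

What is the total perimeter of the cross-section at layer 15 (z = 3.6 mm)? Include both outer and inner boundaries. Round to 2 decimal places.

At z = 3.6 mm: the cylinder: section is a regular 24-gon, circumradius r=3.5 (perimeter = 2·24·3.500·sin(180°/24) = 21.93 mm). Overall, the cross-section is a single solid region. Total boundary length (outer) = 21.93 mm.

21.93 mm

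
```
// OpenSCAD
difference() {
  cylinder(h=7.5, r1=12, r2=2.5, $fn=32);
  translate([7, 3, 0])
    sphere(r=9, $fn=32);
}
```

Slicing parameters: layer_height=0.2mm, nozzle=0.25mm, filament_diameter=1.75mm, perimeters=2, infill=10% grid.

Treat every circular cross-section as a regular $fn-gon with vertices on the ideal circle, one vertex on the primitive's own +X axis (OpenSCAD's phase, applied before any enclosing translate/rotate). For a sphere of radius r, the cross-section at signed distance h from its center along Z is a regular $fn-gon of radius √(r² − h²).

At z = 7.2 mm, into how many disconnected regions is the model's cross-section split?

At z = 7.2 mm: the cone (r1=12→r2=2.5) has section circumradius 2.880 here — a regular 32-gon; the sphere at (7, 3): section is a regular 32-gon, circumradius = √(r²−h²) = √(9²−7.2²) = 5.400; After the difference (first − rest): starting from the cone, the r=9 sphere at (7, 3) partially overlaps it — only the 1.29 mm² overlap (of its 91.02 mm²) is removed, clipping the outline — 1 connected region. The result has 1 disconnected region.

1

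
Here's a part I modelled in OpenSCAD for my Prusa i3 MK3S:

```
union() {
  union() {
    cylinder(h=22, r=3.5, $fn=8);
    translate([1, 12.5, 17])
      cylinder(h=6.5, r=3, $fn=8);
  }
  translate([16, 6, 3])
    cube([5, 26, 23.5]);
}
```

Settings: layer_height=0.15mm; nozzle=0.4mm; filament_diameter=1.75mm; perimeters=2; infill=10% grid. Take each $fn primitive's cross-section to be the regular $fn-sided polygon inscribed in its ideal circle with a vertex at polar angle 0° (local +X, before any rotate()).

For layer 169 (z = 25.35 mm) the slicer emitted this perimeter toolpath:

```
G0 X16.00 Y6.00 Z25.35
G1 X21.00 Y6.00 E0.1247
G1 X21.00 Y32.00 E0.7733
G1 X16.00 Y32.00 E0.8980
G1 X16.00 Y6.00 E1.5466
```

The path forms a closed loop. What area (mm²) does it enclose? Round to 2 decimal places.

Apply the shoelace formula to the sequence of (X, Y) vertices; enclosed area = 130.00 mm².

130.00 mm²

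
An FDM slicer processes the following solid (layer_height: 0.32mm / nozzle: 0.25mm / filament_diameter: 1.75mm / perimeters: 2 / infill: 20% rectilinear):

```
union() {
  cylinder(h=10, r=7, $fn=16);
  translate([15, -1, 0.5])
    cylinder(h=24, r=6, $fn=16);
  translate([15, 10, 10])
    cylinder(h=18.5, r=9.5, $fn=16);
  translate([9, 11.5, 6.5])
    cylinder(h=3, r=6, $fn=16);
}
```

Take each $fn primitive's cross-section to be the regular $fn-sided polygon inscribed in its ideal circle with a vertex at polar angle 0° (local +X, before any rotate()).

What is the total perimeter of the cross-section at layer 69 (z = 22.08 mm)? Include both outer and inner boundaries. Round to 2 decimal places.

At z = 22.08 mm: the cylinder is absent (z outside [0, 10]); the cylinder at (15, -1): section is a regular 16-gon, circumradius r=6 (perimeter = 2·16·6.000·sin(180°/16) = 37.46 mm); the r=9.5 cylinder at (15, 10) gives a regular 16-gon of circumradius 9.5 (constant along its height) (perimeter = 2·16·9.500·sin(180°/16) = 59.31 mm); the cylinder at (9, 11.5) is not intersected at this z (z outside [6.5, 9.5]); Combining (union): the regions partially overlap (shared area 30.27 mm²), so the edge portions inside another operand are dropped and the merged outline is re-measured after clipping — boundary = 74.05 mm. Overall, the cross-section is a single solid region. Total boundary length (outer) = 74.05 mm.

74.05 mm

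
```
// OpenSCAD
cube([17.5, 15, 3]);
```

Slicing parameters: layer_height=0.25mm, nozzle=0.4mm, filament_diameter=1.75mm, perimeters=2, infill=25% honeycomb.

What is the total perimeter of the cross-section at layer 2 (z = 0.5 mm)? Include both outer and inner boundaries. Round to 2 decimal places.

65.00 mm

At z = 0.5 mm: the cube (footprint 17.5×15) is included at this height (perimeter 65.00 mm). Overall, the cross-section is a single solid region. Total boundary length (outer) = 65.00 mm.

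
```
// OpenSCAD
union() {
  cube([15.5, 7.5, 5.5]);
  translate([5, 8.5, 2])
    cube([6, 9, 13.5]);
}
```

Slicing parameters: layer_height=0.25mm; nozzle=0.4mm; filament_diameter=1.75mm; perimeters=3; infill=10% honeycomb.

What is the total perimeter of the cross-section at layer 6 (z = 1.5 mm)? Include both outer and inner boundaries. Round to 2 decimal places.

46.00 mm

At z = 1.5 mm: the cube (footprint 15.5×7.5) is included at this height (perimeter 46.00 mm); the cube at (5, 8.5) does not reach this height (z outside [2, 15.5]); Taking the union: only the 15.5×7.5 cube is present, so the union is just that shape — boundary = 46.00 mm. Overall, the cross-section is a single solid region. Total boundary length (outer) = 46.00 mm.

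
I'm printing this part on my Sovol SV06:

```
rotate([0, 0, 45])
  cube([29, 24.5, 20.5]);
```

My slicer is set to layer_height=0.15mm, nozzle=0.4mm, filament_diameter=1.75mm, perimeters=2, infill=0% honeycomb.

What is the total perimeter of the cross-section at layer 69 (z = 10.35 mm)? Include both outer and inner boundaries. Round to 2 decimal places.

107.00 mm

At z = 10.35 mm: the cube is present — its section is the full 29×24.5 rectangle (perimeter 107.00 mm); (rotated 45° about Z; rotation is an isometry so areas/perimeters/island counts are preserved). Overall, the cross-section is a single solid region. Total boundary length (outer) = 107.00 mm.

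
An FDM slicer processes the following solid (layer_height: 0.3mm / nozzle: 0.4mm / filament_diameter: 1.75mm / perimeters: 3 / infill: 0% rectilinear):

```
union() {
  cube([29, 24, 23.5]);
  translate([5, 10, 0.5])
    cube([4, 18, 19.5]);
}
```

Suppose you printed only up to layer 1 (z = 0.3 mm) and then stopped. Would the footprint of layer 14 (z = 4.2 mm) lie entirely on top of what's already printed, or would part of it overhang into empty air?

part overhangs

Compare the two slices. At z = 0.3: the cube (footprint 29×24) is included at this height (area 696.00 mm²); the cube at (5, 10) is not intersected at this z (z outside [0.5, 20]); Merging all regions: only the 29×24 cube is present, so the union is just that shape — area = 696.00 mm². At z = 4.2: the cube is present — its section is the full 29×24 rectangle (area 696.00 mm²); the cube at (5, 10) (footprint 4×18) is included at this height (area 72.00 mm²); Taking the union: the regions partially overlap — summed areas 768.00 mm² minus the doubly-counted overlap 56.00 mm² gives 712.00 mm² — area = 712.00 mm². Checking containment: at z = 4.2 the cross-section extends beyond the z = 0.3 cross-section by about 16.00 mm².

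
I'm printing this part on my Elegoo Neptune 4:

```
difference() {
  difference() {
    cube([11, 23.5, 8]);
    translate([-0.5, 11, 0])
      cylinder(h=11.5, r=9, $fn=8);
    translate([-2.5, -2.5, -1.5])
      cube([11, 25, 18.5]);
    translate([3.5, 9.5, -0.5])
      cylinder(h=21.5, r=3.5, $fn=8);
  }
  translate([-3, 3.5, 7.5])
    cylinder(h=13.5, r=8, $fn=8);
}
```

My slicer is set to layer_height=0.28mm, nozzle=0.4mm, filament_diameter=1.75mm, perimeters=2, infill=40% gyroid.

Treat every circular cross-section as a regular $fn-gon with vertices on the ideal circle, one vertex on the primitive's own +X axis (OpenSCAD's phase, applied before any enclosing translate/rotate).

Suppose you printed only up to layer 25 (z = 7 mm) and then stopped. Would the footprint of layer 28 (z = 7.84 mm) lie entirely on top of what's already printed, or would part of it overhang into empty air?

Compare the two slices. At z = 7: the 11×23.5 cube contributes its full rectangle (area 258.50 mm²); the cylinder at (-0.5, 11): section is a regular 8-gon, circumradius r=9 (area = (8/2)·9.000²·sin(360°/8) = 229.10 mm²); the cube at (-2.5, -2.5) is present — its section is the full 11×25 rectangle (area 275.00 mm²); the r=3.5 cylinder at (3.5, 9.5) contributes a regular 8-gon of circumradius 3.5 (area = (8/2)·3.500²·sin(360°/8) = 34.65 mm²); Subtracting the remaining from the first: starting from the 11×23.5 cube (258.50 mm²), the r=9 cylinder at (-0.5, 11) partially overlaps it — only the 105.65 mm² overlap (of its 229.10 mm²) is removed, clipping the outline; the 11×25 cube at (-2.5, -2.5) partially overlaps it — only the 85.60 mm² overlap (of its 275.00 mm²) is removed, clipping the outline; the r=3.5 cylinder at (3.5, 9.5) misses the remaining region (no effect) — area = 67.25 mm²; the cylinder at (-3, 3.5) does not reach this height (z outside [7.5, 21]); Subtracting the remaining from the first: none of the subtracted shapes is present at this height, so the result so far is unchanged — area = 67.25 mm². At z = 7.84: the 11×23.5 cube contributes its full rectangle (area 258.50 mm²); the cylinder at (-0.5, 11): section is a regular 8-gon, circumradius r=9 (area = (8/2)·9.000²·sin(360°/8) = 229.10 mm²); the 11×25 cube at (-2.5, -2.5) contributes its full rectangle (area 275.00 mm²); the r=3.5 cylinder at (3.5, 9.5) gives a regular 8-gon of circumradius 3.5 (constant along its height) (area = (8/2)·3.500²·sin(360°/8) = 34.65 mm²); After the difference (first − rest): starting from the 11×23.5 cube (258.50 mm²), the r=9 cylinder at (-0.5, 11) partially overlaps it — only the 105.65 mm² overlap (of its 229.10 mm²) is removed, clipping the outline; the 11×25 cube at (-2.5, -2.5) partially overlaps it — only the 85.60 mm² overlap (of its 275.00 mm²) is removed, clipping the outline; the r=3.5 cylinder at (3.5, 9.5) misses the remaining region (no effect) — area = 67.25 mm²; the r=8 cylinder at (-3, 3.5) gives a regular 8-gon of circumradius 8 (constant along its height) (area = (8/2)·8.000²·sin(360°/8) = 181.02 mm²); Subtracting the remaining from the first: starting from that combined region (67.25 mm²), the r=8 cylinder at (-3, 3.5) misses the remaining region (no effect) — area = 67.25 mm². Checking containment: the cross-section at z = 7.84 is a subset of the cross-section at z = 7.

entirely on top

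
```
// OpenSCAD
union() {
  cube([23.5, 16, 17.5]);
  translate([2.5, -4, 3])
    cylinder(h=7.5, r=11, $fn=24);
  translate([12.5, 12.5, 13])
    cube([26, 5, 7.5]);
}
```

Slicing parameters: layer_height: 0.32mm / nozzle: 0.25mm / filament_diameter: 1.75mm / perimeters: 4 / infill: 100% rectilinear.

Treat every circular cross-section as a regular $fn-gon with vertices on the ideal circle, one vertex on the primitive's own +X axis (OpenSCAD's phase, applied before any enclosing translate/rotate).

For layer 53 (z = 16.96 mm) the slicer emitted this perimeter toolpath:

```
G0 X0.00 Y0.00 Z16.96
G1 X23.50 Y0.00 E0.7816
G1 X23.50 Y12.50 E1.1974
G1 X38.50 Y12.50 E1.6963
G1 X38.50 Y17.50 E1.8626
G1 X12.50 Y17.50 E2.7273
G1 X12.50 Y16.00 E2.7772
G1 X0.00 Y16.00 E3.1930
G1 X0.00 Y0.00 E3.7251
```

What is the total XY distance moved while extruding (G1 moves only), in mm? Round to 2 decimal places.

112.00 mm

Sum the Euclidean lengths of each G1 segment: total = 112.00 mm.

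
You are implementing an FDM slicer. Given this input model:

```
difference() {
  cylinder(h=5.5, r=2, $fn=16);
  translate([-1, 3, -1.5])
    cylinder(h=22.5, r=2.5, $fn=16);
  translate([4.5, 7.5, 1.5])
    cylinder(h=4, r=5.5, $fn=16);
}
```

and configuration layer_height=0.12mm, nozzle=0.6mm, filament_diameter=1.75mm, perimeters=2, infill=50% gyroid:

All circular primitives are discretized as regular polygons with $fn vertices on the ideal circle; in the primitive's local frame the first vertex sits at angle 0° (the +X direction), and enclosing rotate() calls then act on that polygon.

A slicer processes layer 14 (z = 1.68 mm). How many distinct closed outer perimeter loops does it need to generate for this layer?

1

At z = 1.68 mm: the cylinder: section is a regular 16-gon, circumradius r=2; the r=2.5 cylinder at (-1, 3) contributes a regular 16-gon of circumradius 2.5; the r=5.5 cylinder at (4.5, 7.5) contributes a regular 16-gon of circumradius 5.5; After the difference (first − rest): starting from the r=2 cylinder, the r=2.5 cylinder at (-1, 3) partially overlaps it — only the 2.72 mm² overlap (of its 19.13 mm²) is removed, clipping the outline; the r=5.5 cylinder at (4.5, 7.5) misses the remaining region (no effect) — 1 connected region. The result has 1 disconnected region.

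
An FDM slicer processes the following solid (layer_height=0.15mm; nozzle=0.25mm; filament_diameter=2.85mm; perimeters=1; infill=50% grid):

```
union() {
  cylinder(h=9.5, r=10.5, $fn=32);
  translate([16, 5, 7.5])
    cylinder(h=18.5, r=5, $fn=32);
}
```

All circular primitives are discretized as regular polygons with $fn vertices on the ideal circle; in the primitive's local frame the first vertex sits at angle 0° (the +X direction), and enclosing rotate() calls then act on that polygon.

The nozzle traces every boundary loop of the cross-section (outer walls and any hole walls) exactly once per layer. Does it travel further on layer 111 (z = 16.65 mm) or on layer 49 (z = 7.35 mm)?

Layer 111 (z = 16.65): the cylinder does not reach this height (z outside [0, 9.5]); the cylinder at (16, 5): section is a regular 32-gon, circumradius r=5 (perimeter = 2·32·5.000·sin(180°/32) = 31.37 mm); Taking the union: only the r=5 cylinder at (16, 5) is present, so the union is just that shape — boundary = 31.37 mm. So its perimeter = 31.37 mm. Layer 49 (z = 7.35): the r=10.5 cylinder gives a regular 32-gon of circumradius 10.5 (constant along its height) (perimeter = 2·32·10.500·sin(180°/32) = 65.87 mm); the cylinder at (16, 5) is absent (z outside [7.5, 26]); Merging all regions: only the r=10.5 cylinder is present, so the union is just that shape — boundary = 65.87 mm. So its perimeter = 65.87 mm. Layer 49 is larger (65.87 vs 31.37 mm).

layer 49 (z = 7.35 mm)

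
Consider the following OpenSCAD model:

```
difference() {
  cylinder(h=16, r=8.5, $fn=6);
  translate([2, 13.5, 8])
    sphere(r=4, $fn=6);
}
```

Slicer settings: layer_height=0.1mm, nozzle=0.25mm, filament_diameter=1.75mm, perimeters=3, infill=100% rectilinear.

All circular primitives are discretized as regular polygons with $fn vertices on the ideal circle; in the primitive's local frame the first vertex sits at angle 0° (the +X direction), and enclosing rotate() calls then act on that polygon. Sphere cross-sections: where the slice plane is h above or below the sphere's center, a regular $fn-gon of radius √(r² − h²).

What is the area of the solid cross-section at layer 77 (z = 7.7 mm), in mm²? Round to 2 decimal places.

187.71 mm²

At z = 7.7 mm: the cylinder: section is a regular 6-gon, circumradius r=8.5 (area = (6/2)·8.500²·sin(360°/6) = 187.71 mm²); the sphere at (2, 13.5): section is a regular 6-gon, circumradius = √(r²−h²) = √(4²−0.3²) = 3.989 (area = (6/2)·3.989²·sin(360°/6) = 41.34 mm²); Taking the first minus the rest: starting from the r=8.5 cylinder (187.71 mm²), the r=4 sphere at (2, 13.5) misses the remaining region (no effect) — area = 187.71 mm². Overall, the cross-section is a single solid region. Net area = 187.71 mm².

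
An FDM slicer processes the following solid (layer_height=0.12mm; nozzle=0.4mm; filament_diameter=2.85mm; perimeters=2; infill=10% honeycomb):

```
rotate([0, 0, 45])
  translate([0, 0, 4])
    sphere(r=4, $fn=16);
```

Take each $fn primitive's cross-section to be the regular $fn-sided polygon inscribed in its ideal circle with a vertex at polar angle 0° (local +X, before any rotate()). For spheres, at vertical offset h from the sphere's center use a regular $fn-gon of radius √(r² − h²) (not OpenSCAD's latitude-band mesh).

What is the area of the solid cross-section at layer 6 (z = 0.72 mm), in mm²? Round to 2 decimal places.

16.05 mm²

At z = 0.72 mm: the r=4 sphere slices to a regular 16-gon of circumradius 2.289 (√(r²−h²) with h=3.28 from center) (area = (16/2)·2.289²·sin(360°/16) = 16.05 mm²); (rotated 45° about Z; rotation is an isometry so areas/perimeters/island counts are preserved). Overall, the cross-section is a single solid region. Net area = 16.05 mm².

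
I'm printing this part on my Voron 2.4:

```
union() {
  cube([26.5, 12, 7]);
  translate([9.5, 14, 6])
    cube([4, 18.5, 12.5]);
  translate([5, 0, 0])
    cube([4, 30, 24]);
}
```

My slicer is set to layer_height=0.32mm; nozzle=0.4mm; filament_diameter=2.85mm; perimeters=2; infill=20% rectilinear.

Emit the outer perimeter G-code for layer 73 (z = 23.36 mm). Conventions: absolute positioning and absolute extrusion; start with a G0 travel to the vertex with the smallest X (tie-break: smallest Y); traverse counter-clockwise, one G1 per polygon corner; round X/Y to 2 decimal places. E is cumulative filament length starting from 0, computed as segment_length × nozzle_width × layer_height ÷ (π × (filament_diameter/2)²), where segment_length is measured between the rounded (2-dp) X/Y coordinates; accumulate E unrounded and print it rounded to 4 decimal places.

At z = 23.36 mm: the cube is absent (z outside [0, 7]); the cube at (9.5, 14) is not intersected at this z (z outside [6, 18.5]); the cube at (5, 0) is present — its section is the full 4×30 rectangle; Taking the union: only the 4×30 cube at (5, 0) is present, so the union is just that shape — 1 connected region. The outline is a single polygon with 4 vertices. Extrusion per mm of travel: 0.4 × 0.32 / (π × 1.425²) = 0.020065. Accumulating E over each segment gives final E = 1.3644.

G0 X5.00 Y0.00 Z23.36
G1 X9.00 Y0.00 E0.0803
G1 X9.00 Y30.00 E0.6822
G1 X5.00 Y30.00 E0.7625
G1 X5.00 Y0.00 E1.3644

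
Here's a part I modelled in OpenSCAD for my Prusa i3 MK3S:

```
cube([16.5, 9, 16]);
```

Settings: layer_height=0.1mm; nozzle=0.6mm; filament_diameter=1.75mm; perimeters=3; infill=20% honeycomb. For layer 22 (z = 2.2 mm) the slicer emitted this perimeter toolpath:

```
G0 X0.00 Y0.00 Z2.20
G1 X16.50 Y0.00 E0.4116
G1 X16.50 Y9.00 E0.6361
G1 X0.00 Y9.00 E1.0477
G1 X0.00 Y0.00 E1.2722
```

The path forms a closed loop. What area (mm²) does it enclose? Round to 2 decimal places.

148.50 mm²

Apply the shoelace formula to the sequence of (X, Y) vertices; enclosed area = 148.50 mm².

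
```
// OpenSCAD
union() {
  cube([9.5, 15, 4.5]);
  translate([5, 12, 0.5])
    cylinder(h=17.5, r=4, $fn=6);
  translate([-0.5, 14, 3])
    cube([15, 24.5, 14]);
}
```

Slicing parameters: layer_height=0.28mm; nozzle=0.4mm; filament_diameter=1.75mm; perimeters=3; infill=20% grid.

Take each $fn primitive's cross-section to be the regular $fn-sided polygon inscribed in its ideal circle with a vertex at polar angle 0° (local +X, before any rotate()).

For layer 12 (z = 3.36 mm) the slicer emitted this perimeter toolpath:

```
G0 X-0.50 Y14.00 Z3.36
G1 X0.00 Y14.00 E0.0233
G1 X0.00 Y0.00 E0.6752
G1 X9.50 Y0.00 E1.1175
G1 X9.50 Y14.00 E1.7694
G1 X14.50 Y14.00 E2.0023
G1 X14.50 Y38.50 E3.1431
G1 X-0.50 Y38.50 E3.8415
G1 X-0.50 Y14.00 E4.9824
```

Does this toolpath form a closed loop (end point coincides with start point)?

Start point (G0): (-0.50, 14.00). End point (last G1): the path returns to the start — closed.

yes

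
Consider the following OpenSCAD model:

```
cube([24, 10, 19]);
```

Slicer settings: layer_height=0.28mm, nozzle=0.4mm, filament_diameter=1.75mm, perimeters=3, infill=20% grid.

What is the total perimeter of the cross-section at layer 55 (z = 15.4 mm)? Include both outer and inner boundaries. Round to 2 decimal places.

68.00 mm

At z = 15.4 mm: the 24×10 cube contributes its full rectangle (perimeter 68.00 mm). Overall, the cross-section is a single solid region. Total boundary length (outer) = 68.00 mm.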